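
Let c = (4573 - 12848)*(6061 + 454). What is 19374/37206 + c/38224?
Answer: -334182561329/237027024 ≈ -1409.9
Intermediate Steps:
c = -53911625 (c = -8275*6515 = -53911625)
19374/37206 + c/38224 = 19374/37206 - 53911625/38224 = 19374*(1/37206) - 53911625*1/38224 = 3229/6201 - 53911625/38224 = -334182561329/237027024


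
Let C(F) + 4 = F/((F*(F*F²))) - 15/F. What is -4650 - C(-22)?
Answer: -49477867/10648 ≈ -4646.7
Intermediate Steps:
C(F) = -4 + F⁻³ - 15/F (C(F) = -4 + (F/((F*(F*F²))) - 15/F) = -4 + (F/((F*F³)) - 15/F) = -4 + (F/(F⁴) - 15/F) = -4 + (F/F⁴ - 15/F) = -4 + (F⁻³ - 15/F) = -4 + F⁻³ - 15/F)
-4650 - C(-22) = -4650 - (-4 + (-22)⁻³ - 15/(-22)) = -4650 - (-4 - 1/10648 - 15*(-1/22)) = -4650 - (-4 - 1/10648 + 15/22) = -4650 - 1*(-35333/10648) = -4650 + 35333/10648 = -49477867/10648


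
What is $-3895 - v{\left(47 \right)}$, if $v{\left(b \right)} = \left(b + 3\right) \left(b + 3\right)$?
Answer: $-6395$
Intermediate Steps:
$v{\left(b \right)} = \left(3 + b\right)^{2}$ ($v{\left(b \right)} = \left(3 + b\right) \left(3 + b\right) = \left(3 + b\right)^{2}$)
$-3895 - v{\left(47 \right)} = -3895 - \left(3 + 47\right)^{2} = -3895 - 50^{2} = -3895 - 2500 = -6395$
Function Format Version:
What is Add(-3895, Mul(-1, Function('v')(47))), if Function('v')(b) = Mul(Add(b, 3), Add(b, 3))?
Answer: -6395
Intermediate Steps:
Function('v')(b) = Pow(Add(3, b), 2) (Function('v')(b) = Mul(Add(3, b), Add(3, b)) = Pow(Add(3, b), 2))
Add(-3895, Mul(-1, Function('v')(47))) = Add(-3895, Mul(-1, Pow(Add(3, 47), 2))) = Add(-3895, Mul(-1, Pow(50, 2))) = Add(-3895, Mul(-1, 2500)) = Add(-3895, -2500) = -6395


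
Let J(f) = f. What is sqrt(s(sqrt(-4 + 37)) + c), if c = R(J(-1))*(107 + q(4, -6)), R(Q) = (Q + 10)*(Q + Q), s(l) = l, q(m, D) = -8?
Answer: sqrt(-1782 + sqrt(33)) ≈ 42.146*I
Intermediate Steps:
R(Q) = 2*Q*(10 + Q) (R(Q) = (10 + Q)*(2*Q) = 2*Q*(10 + Q))
c = -1782 (c = (2*(-1)*(10 - 1))*(107 - 8) = (2*(-1)*9)*99 = -18*99 = -1782)
sqrt(s(sqrt(-4 + 37)) + c) = sqrt(sqrt(-4 + 37) - 1782) = sqrt(sqrt(33) - 1782) = sqrt(-1782 + sqrt(33))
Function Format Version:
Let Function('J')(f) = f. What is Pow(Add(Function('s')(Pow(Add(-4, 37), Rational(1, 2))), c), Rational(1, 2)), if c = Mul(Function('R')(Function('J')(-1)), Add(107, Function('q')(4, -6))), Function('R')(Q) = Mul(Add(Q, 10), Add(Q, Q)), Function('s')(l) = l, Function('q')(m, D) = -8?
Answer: Pow(Add(-1782, Pow(33, Rational(1, 2))), Rational(1, 2)) ≈ Mul(42.146, I)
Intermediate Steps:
Function('R')(Q) = Mul(2, Q, Add(10, Q)) (Function('R')(Q) = Mul(Add(10, Q), Mul(2, Q)) = Mul(2, Q, Add(10, Q)))
c = -1782 (c = Mul(Mul(2, -1, Add(10, -1)), Add(107, -8)) = Mul(Mul(2, -1, 9), 99) = Mul(-18, 99) = -1782)
Pow(Add(Function('s')(Pow(Add(-4, 37), Rational(1, 2))), c), Rational(1, 2)) = Pow(Add(Pow(Add(-4, 37), Rational(1, 2)), -1782), Rational(1, 2)) = Pow(Add(Pow(33, Rational(1, 2)), -1782), Rational(1, 2)) = Pow(Add(-1782, Pow(33, Rational(1, 2))), Rational(1, 2))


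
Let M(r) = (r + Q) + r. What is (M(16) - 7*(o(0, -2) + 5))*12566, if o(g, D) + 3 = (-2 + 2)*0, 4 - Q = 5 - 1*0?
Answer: 213622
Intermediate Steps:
Q = -1 (Q = 4 - (5 - 1*0) = 4 - (5 + 0) = 4 - 1*5 = 4 - 5 = -1)
o(g, D) = -3 (o(g, D) = -3 + (-2 + 2)*0 = -3 + 0*0 = -3 + 0 = -3)
M(r) = -1 + 2*r (M(r) = (r - 1) + r = (-1 + r) + r = -1 + 2*r)
(M(16) - 7*(o(0, -2) + 5))*12566 = ((-1 + 2*16) - 7*(-3 + 5))*12566 = ((-1 + 32) - 7*2)*12566 = (31 - 1*14)*12566 = (31 - 14)*12566 = 17*12566 = 213622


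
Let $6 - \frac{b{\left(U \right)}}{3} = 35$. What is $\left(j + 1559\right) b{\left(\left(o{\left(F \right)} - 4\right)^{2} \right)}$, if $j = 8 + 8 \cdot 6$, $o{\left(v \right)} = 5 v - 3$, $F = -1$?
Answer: $-140505$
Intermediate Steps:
$o{\left(v \right)} = -3 + 5 v$
$b{\left(U \right)} = -87$ ($b{\left(U \right)} = 18 - 105 = -87$)
$j = 56$ ($j = 8 + 48 = 56$)
$\left(j + 1559\right) b{\left(\left(o{\left(F \right)} - 4\right)^{2} \right)} = \left(56 + 1559\right) \left(-87\right) = 1615 \left(-87\right) = -140505$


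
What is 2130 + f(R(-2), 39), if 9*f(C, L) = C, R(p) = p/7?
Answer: 134188/63 ≈ 2130.0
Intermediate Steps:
R(p) = p/7 (R(p) = p*(1/7) = p/7)
f(C, L) = C/9
2130 + f(R(-2), 39) = 2130 + ((1/7)*(-2))/9 = 2130 + (1/9)*(-2/7) = 2130 - 2/63 = 134188/63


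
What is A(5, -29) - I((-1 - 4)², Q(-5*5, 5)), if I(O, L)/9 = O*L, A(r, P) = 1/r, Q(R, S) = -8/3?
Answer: 3001/5 ≈ 600.20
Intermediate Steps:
Q(R, S) = -8/3 (Q(R, S) = -8*⅓ = -8/3)
I(O, L) = 9*L*O (I(O, L) = 9*(O*L) = 9*(L*O) = 9*L*O)
A(5, -29) - I((-1 - 4)², Q(-5*5, 5)) = 1/5 - 9*(-8)*(-1 - 4)²/3 = ⅕ - 9*(-8)*(-5)²/3 = ⅕ - 9*(-8)*25/3 = ⅕ - 1*(-600) = ⅕ + 600 = 3001/5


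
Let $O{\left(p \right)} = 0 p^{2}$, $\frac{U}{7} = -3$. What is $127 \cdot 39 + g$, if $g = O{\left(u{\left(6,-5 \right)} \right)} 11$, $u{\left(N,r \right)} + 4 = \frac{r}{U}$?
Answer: $4953$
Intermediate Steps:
$U = -21$ ($U = 7 \left(-3\right) = -21$)
$u{\left(N,r \right)} = -4 - \frac{r}{21}$ ($u{\left(N,r \right)} = -4 + \frac{r}{-21} = -4 + r \left(- \frac{1}{21}\right) = -4 - \frac{r}{21}$)
$O{\left(p \right)} = 0$
$g = 0$ ($g = 0 \cdot 11 = 0$)
$127 \cdot 39 + g = 127 \cdot 39 + 0 = 4953 + 0 = 4953$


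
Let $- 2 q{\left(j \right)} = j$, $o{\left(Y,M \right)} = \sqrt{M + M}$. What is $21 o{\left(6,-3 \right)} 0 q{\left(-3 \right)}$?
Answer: $0$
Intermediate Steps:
$o{\left(Y,M \right)} = \sqrt{2} \sqrt{M}$ ($o{\left(Y,M \right)} = \sqrt{2 M} = \sqrt{2} \sqrt{M}$)
$q{\left(j \right)} = - \frac{j}{2}$
$21 o{\left(6,-3 \right)} 0 q{\left(-3 \right)} = 21 \sqrt{2} \sqrt{-3} \cdot 0 \left(\left(- \frac{1}{2}\right) \left(-3\right)\right) = 21 \sqrt{2} i \sqrt{3} \cdot 0 \cdot \frac{3}{2} = 21 i \sqrt{6} \cdot 0 \cdot \frac{3}{2} = 21 \cdot 0 \cdot \frac{3}{2} = 21 \cdot 0 = 0$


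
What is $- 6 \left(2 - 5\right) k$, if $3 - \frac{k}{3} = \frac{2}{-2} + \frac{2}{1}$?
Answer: $108$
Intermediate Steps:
$k = 6$ ($k = 9 - 3 \left(\frac{2}{-2} + \frac{2}{1}\right) = 9 - 3 \left(2 \left(- \frac{1}{2}\right) + 2 \cdot 1\right) = 9 - 3 \left(-1 + 2\right) = 9 - 3 = 6$)
$- 6 \left(2 - 5\right) k = - 6 \left(2 - 5\right) 6 = \left(-6\right) \left(-3\right) 6 = 18 \cdot 6 = 108$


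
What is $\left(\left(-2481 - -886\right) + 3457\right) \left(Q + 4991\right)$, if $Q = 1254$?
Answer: $11628190$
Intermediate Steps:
$\left(\left(-2481 - -886\right) + 3457\right) \left(Q + 4991\right) = \left(\left(-2481 - -886\right) + 3457\right) \left(1254 + 4991\right) = \left(\left(-2481 + 886\right) + 3457\right) 6245 = \left(-1595 + 3457\right) 6245 = 1862 \cdot 6245 = 11628190$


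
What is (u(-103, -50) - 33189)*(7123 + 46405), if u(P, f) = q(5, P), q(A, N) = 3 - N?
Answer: -1770866824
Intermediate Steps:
u(P, f) = 3 - P
(u(-103, -50) - 33189)*(7123 + 46405) = ((3 - 1*(-103)) - 33189)*(7123 + 46405) = ((3 + 103) - 33189)*53528 = (106 - 33189)*53528 = -33083*53528 = -1770866824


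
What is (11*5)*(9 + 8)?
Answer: 935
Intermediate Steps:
(11*5)*(9 + 8) = 55*17 = 935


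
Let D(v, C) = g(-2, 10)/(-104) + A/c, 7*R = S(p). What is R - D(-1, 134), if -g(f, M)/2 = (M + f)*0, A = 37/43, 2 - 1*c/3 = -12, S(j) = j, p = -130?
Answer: -33577/1806 ≈ -18.592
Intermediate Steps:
c = 42 (c = 6 - 3*(-12) = 6 + 36 = 42)
R = -130/7 (R = (1/7)*(-130) = -130/7 ≈ -18.571)
A = 37/43 (A = 37*(1/43) = 37/43 ≈ 0.86047)
g(f, M) = 0 (g(f, M) = -2*(M + f)*0 = -2*0 = 0)
D(v, C) = 37/1806 (D(v, C) = 0/(-104) + (37/43)/42 = 0*(-1/104) + (37/43)*(1/42) = 0 + 37/1806 = 37/1806)
R - D(-1, 134) = -130/7 - 1*37/1806 = -130/7 - 37/1806 = -33577/1806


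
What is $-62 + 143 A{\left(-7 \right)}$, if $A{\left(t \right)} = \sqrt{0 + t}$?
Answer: $-62 + 143 i \sqrt{7} \approx -62.0 + 378.34 i$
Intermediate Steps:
$A{\left(t \right)} = \sqrt{t}$
$-62 + 143 A{\left(-7 \right)} = -62 + 143 \sqrt{-7} = -62 + 143 i \sqrt{7}$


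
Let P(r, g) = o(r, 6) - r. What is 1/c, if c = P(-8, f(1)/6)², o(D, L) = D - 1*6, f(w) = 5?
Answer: 1/36 ≈ 0.027778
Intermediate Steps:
o(D, L) = -6 + D (o(D, L) = D - 6 = -6 + D)
P(r, g) = -6 (P(r, g) = (-6 + r) - r = -6)
c = 36 (c = (-6)² = 36)
1/c = 1/36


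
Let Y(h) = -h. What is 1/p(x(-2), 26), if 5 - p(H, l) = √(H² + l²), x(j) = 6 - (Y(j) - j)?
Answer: -1/131 - 2*√170/655 ≈ -0.047446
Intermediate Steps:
x(j) = 6 + 2*j (x(j) = 6 - (-j - j) = 6 - (-2)*j = 6 + 2*j)
p(H, l) = 5 - √(H² + l²)
1/p(x(-2), 26) = 1/(5 - √((6 + 2*(-2))² + 26²)) = 1/(5 - √((6 - 4)² + 676)) = 1/(5 - √(2² + 676)) = 1/(5 - √(4 + 676)) = 1/(5 - √680) = 1/(5 - 2*√170)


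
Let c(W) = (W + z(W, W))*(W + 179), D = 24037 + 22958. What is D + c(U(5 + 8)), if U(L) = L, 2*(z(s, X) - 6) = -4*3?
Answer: 49491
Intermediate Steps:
z(s, X) = 0 (z(s, X) = 6 + (-4*3)/2 = 6 + (½)*(-12) = 6 - 6 = 0)
D = 46995
c(W) = W*(179 + W) (c(W) = (W + 0)*(W + 179) = W*(179 + W))
D + c(U(5 + 8)) = 46995 + (5 + 8)*(179 + (5 + 8)) = 46995 + 13*(179 + 13) = 46995 + 13*192 = 46995 + 2496 = 49491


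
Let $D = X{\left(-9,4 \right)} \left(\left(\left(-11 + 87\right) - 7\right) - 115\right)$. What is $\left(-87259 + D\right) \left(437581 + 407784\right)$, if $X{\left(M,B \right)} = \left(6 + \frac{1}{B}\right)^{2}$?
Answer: $- \frac{602277758155}{8} \approx -7.5285 \cdot 10^{10}$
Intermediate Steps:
$D = - \frac{14375}{8}$ ($D = \frac{\left(1 + 6 \cdot 4\right)^{2}}{16} \left(\left(\left(-11 + 87\right) - 7\right) - 115\right) = \frac{\left(1 + 24\right)^{2}}{16} \left(\left(76 - 7\right) - 115\right) = \frac{25^{2}}{16} \left(69 - 115\right) = \frac{1}{16} \cdot 625 \left(-46\right) = \frac{625}{16} \left(-46\right) = - \frac{14375}{8} \approx -1796.9$)
$\left(-87259 + D\right) \left(437581 + 407784\right) = \left(-87259 - \frac{14375}{8}\right) \left(437581 + 407784\right) = \left(- \frac{712447}{8}\right) 845365 = - \frac{602277758155}{8}$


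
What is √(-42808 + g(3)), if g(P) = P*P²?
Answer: I*√42781 ≈ 206.84*I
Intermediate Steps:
g(P) = P³
√(-42808 + g(3)) = √(-42808 + 3³) = √(-42808 + 27) = √(-42781) = I*√42781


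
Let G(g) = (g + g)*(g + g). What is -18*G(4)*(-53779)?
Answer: 61953408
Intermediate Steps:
G(g) = 4*g² (G(g) = (2*g)*(2*g) = 4*g²)
-18*G(4)*(-53779) = -72*4²*(-53779) = -72*16*(-53779) = -18*64*(-53779) = -1152*(-53779) = 61953408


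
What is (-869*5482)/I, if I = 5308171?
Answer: -433078/482561 ≈ -0.89746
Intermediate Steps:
(-869*5482)/I = -869*5482/5308171 = -4763858*1/5308171 = -433078/482561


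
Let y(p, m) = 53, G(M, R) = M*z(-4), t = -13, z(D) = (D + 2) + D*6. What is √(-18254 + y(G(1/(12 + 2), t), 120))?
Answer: I*√18201 ≈ 134.91*I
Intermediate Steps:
z(D) = 2 + 7*D (z(D) = (2 + D) + 6*D = 2 + 7*D)
G(M, R) = -26*M (G(M, R) = M*(2 + 7*(-4)) = M*(2 - 28) = M*(-26) = -26*M)
√(-18254 + y(G(1/(12 + 2), t), 120)) = √(-18254 + 53) = √(-18201) = I*√18201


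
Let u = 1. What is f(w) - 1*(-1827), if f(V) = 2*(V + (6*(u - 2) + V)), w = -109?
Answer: 1379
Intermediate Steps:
f(V) = -12 + 4*V (f(V) = 2*(V + (6*(1 - 2) + V)) = 2*(V + (6*(-1) + V)) = 2*(V + (-6 + V)) = 2*(-6 + 2*V) = -12 + 4*V)
f(w) - 1*(-1827) = (-12 + 4*(-109)) - 1*(-1827) = (-12 - 436) + 1827 = -448 + 1827 = 1379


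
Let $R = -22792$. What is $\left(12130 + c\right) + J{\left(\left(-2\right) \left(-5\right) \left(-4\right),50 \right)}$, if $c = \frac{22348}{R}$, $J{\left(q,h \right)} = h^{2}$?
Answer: $\frac{2252869}{154} \approx 14629.0$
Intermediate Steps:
$c = - \frac{151}{154}$ ($c = \frac{22348}{-22792} = 22348 \left(- \frac{1}{22792}\right) = - \frac{151}{154} \approx -0.98052$)
$\left(12130 + c\right) + J{\left(\left(-2\right) \left(-5\right) \left(-4\right),50 \right)} = \left(12130 - \frac{151}{154}\right) + 50^{2} = \frac{1867869}{154} + 2500 = \frac{2252869}{154}$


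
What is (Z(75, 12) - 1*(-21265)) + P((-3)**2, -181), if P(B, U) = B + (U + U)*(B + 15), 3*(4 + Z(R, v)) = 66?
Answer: 12604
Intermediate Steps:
Z(R, v) = 18 (Z(R, v) = -4 + (1/3)*66 = -4 + 22 = 18)
P(B, U) = B + 2*U*(15 + B) (P(B, U) = B + (2*U)*(15 + B) = B + 2*U*(15 + B))
(Z(75, 12) - 1*(-21265)) + P((-3)**2, -181) = (18 - 1*(-21265)) + ((-3)**2 + 30*(-181) + 2*(-3)**2*(-181)) = (18 + 21265) + (9 - 5430 + 2*9*(-181)) = 21283 + (9 - 5430 - 3258) = 21283 - 8679 = 12604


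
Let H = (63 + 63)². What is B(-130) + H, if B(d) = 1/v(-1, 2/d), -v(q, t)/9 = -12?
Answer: 1714609/108 ≈ 15876.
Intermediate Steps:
H = 15876 (H = 126² = 15876)
v(q, t) = 108 (v(q, t) = -9*(-12) = 108)
B(d) = 1/108
B(-130) + H = 1/108 + 15876 = 1714609/108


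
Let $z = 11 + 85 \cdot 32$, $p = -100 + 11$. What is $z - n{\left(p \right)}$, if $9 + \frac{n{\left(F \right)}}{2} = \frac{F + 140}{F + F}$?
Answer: $\frac{244712}{89} \approx 2749.6$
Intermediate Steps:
$p = -89$
$n{\left(F \right)} = -18 + \frac{140 + F}{F}$ ($n{\left(F \right)} = -18 + 2 \frac{F + 140}{F + F} = -18 + 2 \frac{140 + F}{2 F} = -18 + \frac{140 + F}{F}$)
$z = 2731$ ($z = 11 + 2720 = 2731$)
$z - n{\left(p \right)} = 2731 - \left(-17 + \frac{140}{-89}\right) = 2731 - \left(-17 + 140 \left(- \frac{1}{89}\right)\right) = 2731 - \left(-17 - \frac{140}{89}\right) = 2731 - - \frac{1653}{89} = 2731 + \frac{1653}{89} = \frac{244712}{89}$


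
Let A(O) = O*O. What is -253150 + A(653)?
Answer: 173259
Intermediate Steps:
A(O) = O²
-253150 + A(653) = -253150 + 653² = -253150 + 426409 = 173259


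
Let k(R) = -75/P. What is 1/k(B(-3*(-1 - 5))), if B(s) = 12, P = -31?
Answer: 31/75 ≈ 0.41333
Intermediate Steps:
k(R) = 75/31 (k(R) = -75/(-31) = -75*(-1/31) = 75/31)
1/k(B(-3*(-1 - 5))) = 1/(75/31) = 31/75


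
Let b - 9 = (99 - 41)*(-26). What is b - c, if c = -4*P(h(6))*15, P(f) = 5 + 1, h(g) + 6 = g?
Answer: -1139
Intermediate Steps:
h(g) = -6 + g
P(f) = 6
c = -360 (c = -4*6*15 = -24*15 = -360)
b = -1499 (b = 9 + (99 - 41)*(-26) = 9 + 58*(-26) = 9 - 1508 = -1499)
b - c = -1499 - 1*(-360) = -1499 + 360 = -1139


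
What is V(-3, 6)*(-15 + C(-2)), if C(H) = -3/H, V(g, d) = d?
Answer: -81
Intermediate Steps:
V(-3, 6)*(-15 + C(-2)) = 6*(-15 - 3/(-2)) = 6*(-15 - 3*(-1/2)) = 6*(-15 + 3/2) = 6*(-27/2) = -81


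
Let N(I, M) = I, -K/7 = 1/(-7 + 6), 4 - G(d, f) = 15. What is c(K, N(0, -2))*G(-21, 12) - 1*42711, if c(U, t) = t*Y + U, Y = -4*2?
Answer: -42788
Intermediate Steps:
G(d, f) = -11 (G(d, f) = 4 - 1*15 = 4 - 15 = -11)
Y = -8
K = 7 (K = -7/(-7 + 6) = -7/(-1) = -7*(-1) = 7)
c(U, t) = U - 8*t (c(U, t) = t*(-8) + U = -8*t + U = U - 8*t)
c(K, N(0, -2))*G(-21, 12) - 1*42711 = (7 - 8*0)*(-11) - 1*42711 = (7 + 0)*(-11) - 42711 = 7*(-11) - 42711 = -77 - 42711 = -42788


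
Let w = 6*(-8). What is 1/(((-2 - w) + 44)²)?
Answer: 1/8100 ≈ 0.00012346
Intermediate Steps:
w = -48
1/(((-2 - w) + 44)²) = 1/(((-2 - 1*(-48)) + 44)²) = 1/(((-2 + 48) + 44)²) = 1/((46 + 44)²) = 1/(90²) = 1/8100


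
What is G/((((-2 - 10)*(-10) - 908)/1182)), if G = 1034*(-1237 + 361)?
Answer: 1358676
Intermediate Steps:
G = -905784 (G = 1034*(-876) = -905784)
G/((((-2 - 10)*(-10) - 908)/1182)) = -905784*1182/((-2 - 10)*(-10) - 908) = -905784*1182/(-12*(-10) - 908) = -905784*1182/(120 - 908) = -905784/((-788*1/1182)) = -905784/(-⅔) = -905784*(-3/2) = 1358676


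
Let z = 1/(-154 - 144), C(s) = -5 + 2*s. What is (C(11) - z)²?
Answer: 25674489/88804 ≈ 289.11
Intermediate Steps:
z = -1/298 (z = 1/(-298) = -1/298 ≈ -0.0033557)
(C(11) - z)² = ((-5 + 2*11) - 1*(-1/298))² = ((-5 + 22) + 1/298)² = (17 + 1/298)² = (5067/298)² = 25674489/88804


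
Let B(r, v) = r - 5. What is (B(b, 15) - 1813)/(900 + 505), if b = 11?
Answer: -1807/1405 ≈ -1.2861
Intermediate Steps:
B(r, v) = -5 + r
(B(b, 15) - 1813)/(900 + 505) = ((-5 + 11) - 1813)/(900 + 505) = (6 - 1813)/1405 = -1807*1/1405 = -1807/1405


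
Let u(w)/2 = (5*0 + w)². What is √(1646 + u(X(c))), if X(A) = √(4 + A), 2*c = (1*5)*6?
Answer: 2*√421 ≈ 41.037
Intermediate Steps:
c = 15 (c = ((1*5)*6)/2 = (5*6)/2 = (½)*30 = 15)
u(w) = 2*w² (u(w) = 2*(5*0 + w)² = 2*(0 + w)² = 2*w²)
√(1646 + u(X(c))) = √(1646 + 2*(√(4 + 15))²) = √(1646 + 2*(√19)²) = √(1646 + 2*19) = √(1646 + 38) = √1684 = 2*√421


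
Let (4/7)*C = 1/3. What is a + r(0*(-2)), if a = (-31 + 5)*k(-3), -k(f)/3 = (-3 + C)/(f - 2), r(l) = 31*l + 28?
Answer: 657/10 ≈ 65.700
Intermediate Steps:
r(l) = 28 + 31*l
C = 7/12 (C = (7/4)/3 = (7/4)*(1/3) = 7/12 ≈ 0.58333)
k(f) = 29/(4*(-2 + f)) (k(f) = -3*(-3 + 7/12)/(f - 2) = -(-29)/(4*(-2 + f)) = 29/(4*(-2 + f)))
a = 377/10 (a = (-31 + 5)*(29/(4*(-2 - 3))) = -377/(2*(-5)) = -377*(-1)/(2*5) = -26*(-29/20) = 377/10 ≈ 37.700)
a + r(0*(-2)) = 377/10 + (28 + 31*(0*(-2))) = 377/10 + (28 + 31*0) = 377/10 + (28 + 0) = 377/10 + 28 = 657/10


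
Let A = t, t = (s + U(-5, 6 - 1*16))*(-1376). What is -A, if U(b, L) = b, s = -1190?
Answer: -1644320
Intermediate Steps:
t = 1644320 (t = (-1190 - 5)*(-1376) = -1195*(-1376) = 1644320)
A = 1644320
-A = -1*1644320 = -1644320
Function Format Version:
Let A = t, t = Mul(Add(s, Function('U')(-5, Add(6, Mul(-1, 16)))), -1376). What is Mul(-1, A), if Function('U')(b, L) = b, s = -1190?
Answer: -1644320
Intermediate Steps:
t = 1644320 (t = Mul(Add(-1190, -5), -1376) = Mul(-1195, -1376) = 1644320)
A = 1644320
Mul(-1, A) = Mul(-1, 1644320) = -1644320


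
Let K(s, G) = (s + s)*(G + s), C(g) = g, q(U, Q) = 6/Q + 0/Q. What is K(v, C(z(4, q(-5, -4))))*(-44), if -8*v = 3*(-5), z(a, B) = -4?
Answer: 2805/8 ≈ 350.63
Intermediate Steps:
q(U, Q) = 6/Q (q(U, Q) = 6/Q + 0 = 6/Q)
v = 15/8 (v = -3*(-5)/8 = -⅛*(-15) = 15/8 ≈ 1.8750)
K(s, G) = 2*s*(G + s) (K(s, G) = (2*s)*(G + s) = 2*s*(G + s))
K(v, C(z(4, q(-5, -4))))*(-44) = (2*(15/8)*(-4 + 15/8))*(-44) = (2*(15/8)*(-17/8))*(-44) = -255/32*(-44) = 2805/8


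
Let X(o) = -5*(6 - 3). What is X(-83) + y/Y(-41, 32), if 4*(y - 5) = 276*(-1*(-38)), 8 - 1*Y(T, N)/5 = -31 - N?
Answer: -38/5 ≈ -7.6000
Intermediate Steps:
Y(T, N) = 195 + 5*N (Y(T, N) = 40 - 5*(-31 - N) = 40 + (155 + 5*N) = 195 + 5*N)
X(o) = -15 (X(o) = -5*3 = -15)
y = 2627 (y = 5 + (276*(-1*(-38)))/4 = 5 + (276*38)/4 = 5 + (¼)*10488 = 5 + 2622 = 2627)
X(-83) + y/Y(-41, 32) = -15 + 2627/(195 + 5*32) = -15 + 2627/(195 + 160) = -15 + 2627/355 = -15 + 2627*(1/355) = -15 + 37/5 = -38/5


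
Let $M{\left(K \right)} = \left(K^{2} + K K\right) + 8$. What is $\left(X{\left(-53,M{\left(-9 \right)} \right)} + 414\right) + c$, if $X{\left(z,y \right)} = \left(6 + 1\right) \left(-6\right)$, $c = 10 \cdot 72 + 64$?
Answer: $1156$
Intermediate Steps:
$M{\left(K \right)} = 8 + 2 K^{2}$ ($M{\left(K \right)} = \left(K^{2} + K^{2}\right) + 8 = 2 K^{2} + 8 = 8 + 2 K^{2}$)
$c = 784$ ($c = 720 + 64 = 784$)
$X{\left(z,y \right)} = -42$ ($X{\left(z,y \right)} = 7 \left(-6\right) = -42$)
$\left(X{\left(-53,M{\left(-9 \right)} \right)} + 414\right) + c = \left(-42 + 414\right) + 784 = 372 + 784 = 1156$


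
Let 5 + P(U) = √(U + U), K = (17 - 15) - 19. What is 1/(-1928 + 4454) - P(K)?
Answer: 12631/2526 - I*√34 ≈ 5.0004 - 5.831*I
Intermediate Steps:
K = -17 (K = 2 - 19 = -17)
P(U) = -5 + √2*√U (P(U) = -5 + √(U + U) = -5 + √(2*U) = -5 + √2*√U)
1/(-1928 + 4454) - P(K) = 1/(-1928 + 4454) - (-5 + √2*√(-17)) = 1/2526 - (-5 + √2*(I*√17)) = 1/2526 - (-5 + I*√34) = 1/2526 + (5 - I*√34) = 12631/2526 - I*√34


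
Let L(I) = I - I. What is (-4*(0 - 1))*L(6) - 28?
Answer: -28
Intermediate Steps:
L(I) = 0
(-4*(0 - 1))*L(6) - 28 = -4*(0 - 1)*0 - 28 = -4*(-1)*0 - 28 = 4*0 - 28 = 0 - 28 = -28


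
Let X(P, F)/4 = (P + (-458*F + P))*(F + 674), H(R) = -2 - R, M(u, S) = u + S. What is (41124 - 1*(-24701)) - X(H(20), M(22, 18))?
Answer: 52513409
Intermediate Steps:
M(u, S) = S + u
X(P, F) = 4*(674 + F)*(-458*F + 2*P) (X(P, F) = 4*((P + (-458*F + P))*(F + 674)) = 4*((P + (P - 458*F))*(674 + F)) = 4*((-458*F + 2*P)*(674 + F)) = 4*((674 + F)*(-458*F + 2*P)) = 4*(674 + F)*(-458*F + 2*P))
(41124 - 1*(-24701)) - X(H(20), M(22, 18)) = (41124 - 1*(-24701)) - (-1234768*(18 + 22) - 1832*(18 + 22)**2 + 5392*(-2 - 1*20) + 8*(18 + 22)*(-2 - 1*20)) = (41124 + 24701) - (-1234768*40 - 1832*40**2 + 5392*(-2 - 20) + 8*40*(-2 - 20)) = 65825 - (-49390720 - 1832*1600 + 5392*(-22) + 8*40*(-22)) = 65825 - (-49390720 - 2931200 - 118624 - 7040) = 65825 - 1*(-52447584) = 65825 + 52447584 = 52513409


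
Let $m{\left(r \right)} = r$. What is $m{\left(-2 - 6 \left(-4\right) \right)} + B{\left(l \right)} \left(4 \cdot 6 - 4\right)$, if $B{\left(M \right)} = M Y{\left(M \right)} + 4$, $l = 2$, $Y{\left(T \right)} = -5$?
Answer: $-98$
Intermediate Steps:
$B{\left(M \right)} = 4 - 5 M$ ($B{\left(M \right)} = M \left(-5\right) + 4 = - 5 M + 4 = 4 - 5 M$)
$m{\left(-2 - 6 \left(-4\right) \right)} + B{\left(l \right)} \left(4 \cdot 6 - 4\right) = \left(-2 - 6 \left(-4\right)\right) + \left(4 - 10\right) \left(4 \cdot 6 - 4\right) = \left(-2 - -24\right) + \left(4 - 10\right) \left(24 - 4\right) = \left(-2 + 24\right) - 120 = 22 - 120 = -98$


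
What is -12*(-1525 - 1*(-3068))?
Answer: -18516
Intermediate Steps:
-12*(-1525 - 1*(-3068)) = -12*(-1525 + 3068) = -12*1543 = -18516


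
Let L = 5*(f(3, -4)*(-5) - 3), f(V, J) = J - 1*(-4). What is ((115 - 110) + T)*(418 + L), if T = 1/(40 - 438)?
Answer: 801567/398 ≈ 2014.0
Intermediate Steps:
f(V, J) = 4 + J (f(V, J) = J + 4 = 4 + J)
T = -1/398 (T = 1/(-398) = -1/398 ≈ -0.0025126)
L = -15 (L = 5*((4 - 4)*(-5) - 3) = 5*(0*(-5) - 3) = 5*(0 - 3) = 5*(-3) = -15)
((115 - 110) + T)*(418 + L) = ((115 - 110) - 1/398)*(418 - 15) = (5 - 1/398)*403 = (1989/398)*403 = 801567/398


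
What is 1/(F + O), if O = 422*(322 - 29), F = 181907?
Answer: 1/305553 ≈ 3.2728e-6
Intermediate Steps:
O = 123646 (O = 422*293 = 123646)
1/(F + O) = 1/(181907 + 123646) = 1/305553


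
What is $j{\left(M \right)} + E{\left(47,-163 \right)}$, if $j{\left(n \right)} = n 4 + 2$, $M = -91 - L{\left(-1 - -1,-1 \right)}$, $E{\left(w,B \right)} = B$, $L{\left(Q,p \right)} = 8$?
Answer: $-557$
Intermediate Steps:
$M = -99$ ($M = -91 - 8 = -99$)
$j{\left(n \right)} = 2 + 4 n$ ($j{\left(n \right)} = 4 n + 2 = 2 + 4 n$)
$j{\left(M \right)} + E{\left(47,-163 \right)} = \left(2 + 4 \left(-99\right)\right) - 163 = \left(2 - 396\right) - 163 = -394 - 163 = -557$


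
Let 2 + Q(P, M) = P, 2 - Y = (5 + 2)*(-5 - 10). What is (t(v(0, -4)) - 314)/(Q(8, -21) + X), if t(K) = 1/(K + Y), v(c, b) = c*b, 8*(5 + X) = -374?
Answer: 44796/6527 ≈ 6.8632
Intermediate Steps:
X = -207/4 (X = -5 + (⅛)*(-374) = -5 - 187/4 = -207/4 ≈ -51.750)
Y = 107 (Y = 2 - (5 + 2)*(-5 - 10) = 2 - 7*(-15) = 2 - 1*(-105) = 2 + 105 = 107)
Q(P, M) = -2 + P
v(c, b) = b*c
t(K) = 1/(107 + K) (t(K) = 1/(K + 107) = 1/(107 + K))
(t(v(0, -4)) - 314)/(Q(8, -21) + X) = (1/(107 - 4*0) - 314)/((-2 + 8) - 207/4) = (1/(107 + 0) - 314)/(6 - 207/4) = (1/107 - 314)/(-183/4) = (1/107 - 314)*(-4/183) = -33597/107*(-4/183) = 44796/6527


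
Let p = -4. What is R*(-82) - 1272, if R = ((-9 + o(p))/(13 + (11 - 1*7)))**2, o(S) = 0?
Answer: -374250/289 ≈ -1295.0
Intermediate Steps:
R = 81/289 (R = ((-9 + 0)/(13 + (11 - 1*7)))**2 = (-9/(13 + (11 - 7)))**2 = (-9/(13 + 4))**2 = (-9/17)**2 = 81/289 ≈ 0.28028)
R*(-82) - 1272 = (81/289)*(-82) - 1272 = -6642/289 - 1272 = -374250/289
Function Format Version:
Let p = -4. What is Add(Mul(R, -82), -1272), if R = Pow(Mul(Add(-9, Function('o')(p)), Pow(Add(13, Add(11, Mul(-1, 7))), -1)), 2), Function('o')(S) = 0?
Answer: Rational(-374250, 289) ≈ -1295.0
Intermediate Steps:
R = Rational(81, 289) (R = Pow(Mul(Add(-9, 0), Pow(Add(13, Add(11, Mul(-1, 7))), -1)), 2) = Pow(Mul(-9, Pow(Add(13, Add(11, -7)), -1)), 2) = Pow(Mul(-9, Pow(Add(13, 4), -1)), 2) = Pow(Mul(-9, Pow(17, -1)), 2) = Pow(Mul(-9, Rational(1, 17)), 2) = Pow(Rational(-9, 17), 2) = Rational(81, 289) ≈ 0.28028)
Add(Mul(R, -82), -1272) = Add(Mul(Rational(81, 289), -82), -1272) = Add(Rational(-6642, 289), -1272) = Rational(-374250, 289)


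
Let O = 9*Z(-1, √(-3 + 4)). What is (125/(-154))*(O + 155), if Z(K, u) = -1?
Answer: -9125/77 ≈ -118.51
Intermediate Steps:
O = -9 (O = 9*(-1) = -9)
(125/(-154))*(O + 155) = (125/(-154))*(-9 + 155) = (125*(-1/154))*146 = -125/154*146 = -9125/77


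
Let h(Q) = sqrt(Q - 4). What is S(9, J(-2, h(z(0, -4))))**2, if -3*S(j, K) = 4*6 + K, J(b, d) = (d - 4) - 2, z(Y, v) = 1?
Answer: (18 + I*sqrt(3))**2/9 ≈ 35.667 + 6.9282*I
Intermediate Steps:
h(Q) = sqrt(-4 + Q)
J(b, d) = -6 + d (J(b, d) = (-4 + d) - 2 = -6 + d)
S(j, K) = -8 - K/3 (S(j, K) = -(4*6 + K)/3 = -(24 + K)/3 = -8 - K/3)
S(9, J(-2, h(z(0, -4))))**2 = (-8 - (-6 + sqrt(-4 + 1))/3)**2 = (-8 - (-6 + sqrt(-3))/3)**2 = (-8 - (-6 + I*sqrt(3))/3)**2 = (-8 + (2 - I*sqrt(3)/3))**2 = (-6 - I*sqrt(3)/3)**2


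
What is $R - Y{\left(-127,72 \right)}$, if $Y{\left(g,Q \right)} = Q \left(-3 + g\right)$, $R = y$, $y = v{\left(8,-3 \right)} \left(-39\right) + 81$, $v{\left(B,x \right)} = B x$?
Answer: $10377$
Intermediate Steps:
$y = 1017$ ($y = 8 \left(-3\right) \left(-39\right) + 81 = \left(-24\right) \left(-39\right) + 81 = 936 + 81 = 1017$)
$R = 1017$
$R - Y{\left(-127,72 \right)} = 1017 - 72 \left(-3 - 127\right) = 1017 - 72 \left(-130\right) = 1017 - -9360 = 1017 + 9360 = 10377$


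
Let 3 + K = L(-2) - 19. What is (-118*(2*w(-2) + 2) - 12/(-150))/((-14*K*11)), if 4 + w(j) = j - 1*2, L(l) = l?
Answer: 20651/46200 ≈ 0.44699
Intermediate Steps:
w(j) = -6 + j (w(j) = -4 + (j - 1*2) = -4 + (j - 2) = -4 + (-2 + j) = -6 + j)
K = -24 (K = -3 + (-2 - 19) = -3 - 21 = -24)
(-118*(2*w(-2) + 2) - 12/(-150))/((-14*K*11)) = (-118*(2*(-6 - 2) + 2) - 12/(-150))/((-14*(-24)*11)) = (-118*(2*(-8) + 2) - 12*(-1/150))/((336*11)) = (-118*(-16 + 2) + 2/25)/3696 = (-118*(-14) + 2/25)*(1/3696) = (1652 + 2/25)*(1/3696) = (41302/25)*(1/3696) = 20651/46200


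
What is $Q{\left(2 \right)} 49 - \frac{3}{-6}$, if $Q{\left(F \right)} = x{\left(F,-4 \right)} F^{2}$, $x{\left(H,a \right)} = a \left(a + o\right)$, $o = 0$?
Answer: $\frac{6273}{2} \approx 3136.5$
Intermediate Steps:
$x{\left(H,a \right)} = a^{2}$ ($x{\left(H,a \right)} = a \left(a + 0\right) = a a = a^{2}$)
$Q{\left(F \right)} = 16 F^{2}$ ($Q{\left(F \right)} = \left(-4\right)^{2} F^{2} = 16 F^{2}$)
$Q{\left(2 \right)} 49 - \frac{3}{-6} = 16 \cdot 2^{2} \cdot 49 - \frac{3}{-6} = 16 \cdot 4 \cdot 49 - - \frac{1}{2} = 64 \cdot 49 + \frac{1}{2} = 3136 + \frac{1}{2} = \frac{6273}{2}$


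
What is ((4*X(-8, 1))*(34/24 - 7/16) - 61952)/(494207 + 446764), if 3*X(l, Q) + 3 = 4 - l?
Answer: -82587/1254628 ≈ -0.065826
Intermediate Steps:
X(l, Q) = ⅓ - l/3 (X(l, Q) = -1 + (4 - l)/3 = -1 + (4/3 - l/3) = ⅓ - l/3)
((4*X(-8, 1))*(34/24 - 7/16) - 61952)/(494207 + 446764) = ((4*(⅓ - ⅓*(-8)))*(34/24 - 7/16) - 61952)/(494207 + 446764) = ((4*(⅓ + 8/3))*(34*(1/24) - 7*1/16) - 61952)/940971 = ((4*3)*(17/12 - 7/16) - 61952)*(1/940971) = (12*(47/48) - 61952)*(1/940971) = (47/4 - 61952)*(1/940971) = -247761/4*1/940971 = -82587/1254628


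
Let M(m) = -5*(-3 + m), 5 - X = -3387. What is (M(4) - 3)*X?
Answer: -27136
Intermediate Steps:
X = 3392 (X = 5 - 1*(-3387) = 5 + 3387 = 3392)
M(m) = 15 - 5*m
(M(4) - 3)*X = ((15 - 5*4) - 3)*3392 = ((15 - 20) - 3)*3392 = (-5 - 3)*3392 = -8*3392 = -27136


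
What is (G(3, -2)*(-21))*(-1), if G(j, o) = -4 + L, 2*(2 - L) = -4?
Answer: 0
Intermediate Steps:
L = 4 (L = 2 - 1/2*(-4) = 2 + 2 = 4)
G(j, o) = 0 (G(j, o) = -4 + 4 = 0)
(G(3, -2)*(-21))*(-1) = (0*(-21))*(-1) = 0*(-1) = 0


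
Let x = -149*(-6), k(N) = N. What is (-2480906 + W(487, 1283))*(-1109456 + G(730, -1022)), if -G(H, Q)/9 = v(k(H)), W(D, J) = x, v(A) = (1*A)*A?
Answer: 14645849746672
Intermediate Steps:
x = 894
v(A) = A² (v(A) = A*A = A²)
W(D, J) = 894
G(H, Q) = -9*H²
(-2480906 + W(487, 1283))*(-1109456 + G(730, -1022)) = (-2480906 + 894)*(-1109456 - 9*730²) = -2480012*(-1109456 - 9*532900) = -2480012*(-1109456 - 4796100) = -2480012*(-5905556) = 14645849746672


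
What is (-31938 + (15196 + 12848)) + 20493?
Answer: 16599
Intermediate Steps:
(-31938 + (15196 + 12848)) + 20493 = (-31938 + 28044) + 20493 = -3894 + 20493 = 16599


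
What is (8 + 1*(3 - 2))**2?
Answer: 81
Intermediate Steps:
(8 + 1*(3 - 2))**2 = (8 + 1*1)**2 = (8 + 1)**2 = 9**2 = 81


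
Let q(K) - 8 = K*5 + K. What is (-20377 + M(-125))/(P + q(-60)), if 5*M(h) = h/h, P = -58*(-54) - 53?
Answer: -101884/13635 ≈ -7.4722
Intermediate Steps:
q(K) = 8 + 6*K (q(K) = 8 + (K*5 + K) = 8 + (5*K + K) = 8 + 6*K)
P = 3079 (P = 3132 - 53 = 3079)
M(h) = 1/5 (M(h) = (h/h)/5 = (1/5)*1 = 1/5)
(-20377 + M(-125))/(P + q(-60)) = (-20377 + 1/5)/(3079 + (8 + 6*(-60))) = -101884/(5*(3079 + (8 - 360))) = -101884/(5*(3079 - 352)) = -101884/5/2727 = -101884/5*1/2727 = -101884/13635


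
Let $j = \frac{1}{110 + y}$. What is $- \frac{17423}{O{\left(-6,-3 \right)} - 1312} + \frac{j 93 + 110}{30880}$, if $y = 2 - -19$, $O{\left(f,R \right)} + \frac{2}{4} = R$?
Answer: $\frac{140999984273}{10643131680} \approx 13.248$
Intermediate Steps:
$O{\left(f,R \right)} = - \frac{1}{2} + R$
$y = 21$ ($y = 2 + 19 = 21$)
$j = \frac{1}{131}$ ($j = \frac{1}{110 + 21} = \frac{1}{131} \approx 0.0076336$)
$- \frac{17423}{O{\left(-6,-3 \right)} - 1312} + \frac{j 93 + 110}{30880} = - \frac{17423}{\left(- \frac{1}{2} - 3\right) - 1312} + \frac{\frac{1}{131} \cdot 93 + 110}{30880} = - \frac{17423}{- \frac{7}{2} - 1312} + \left(\frac{93}{131} + 110\right) \frac{1}{30880} = - \frac{17423}{- \frac{2631}{2}} + \frac{14503}{131} \cdot \frac{1}{30880} = \left(-17423\right) \left(- \frac{2}{2631}\right) + \frac{14503}{4045280} = \frac{34846}{2631} + \frac{14503}{4045280} = \frac{140999984273}{10643131680}$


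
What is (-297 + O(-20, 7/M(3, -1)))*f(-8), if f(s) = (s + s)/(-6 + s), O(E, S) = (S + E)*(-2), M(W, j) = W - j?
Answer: -2084/7 ≈ -297.71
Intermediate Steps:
O(E, S) = -2*E - 2*S (O(E, S) = (E + S)*(-2) = -2*E - 2*S)
f(s) = 2*s/(-6 + s) (f(s) = (2*s)/(-6 + s) = 2*s/(-6 + s))
(-297 + O(-20, 7/M(3, -1)))*f(-8) = (-297 + (-2*(-20) - 14/(3 - 1*(-1))))*(2*(-8)/(-6 - 8)) = (-297 + (40 - 14/(3 + 1)))*(2*(-8)/(-14)) = (-297 + (40 - 14/4))*(2*(-8)*(-1/14)) = (-297 + (40 - 14/4))*(8/7) = (-297 + (40 - 2*7/4))*(8/7) = (-297 + (40 - 7/2))*(8/7) = (-297 + 73/2)*(8/7) = -521/2*8/7 = -2084/7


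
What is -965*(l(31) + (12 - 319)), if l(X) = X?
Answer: 266340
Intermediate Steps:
-965*(l(31) + (12 - 319)) = -965*(31 + (12 - 319)) = -965*(31 - 307) = -965*(-276) = 266340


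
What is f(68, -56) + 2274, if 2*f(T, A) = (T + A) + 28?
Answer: 2294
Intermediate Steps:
f(T, A) = 14 + A/2 + T/2 (f(T, A) = ((T + A) + 28)/2 = ((A + T) + 28)/2 = (28 + A + T)/2 = 14 + A/2 + T/2)
f(68, -56) + 2274 = (14 + (1/2)*(-56) + (1/2)*68) + 2274 = (14 - 28 + 34) + 2274 = 20 + 2274 = 2294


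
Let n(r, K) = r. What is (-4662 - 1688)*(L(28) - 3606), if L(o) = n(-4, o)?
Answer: 22923500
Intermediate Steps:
L(o) = -4
(-4662 - 1688)*(L(28) - 3606) = (-4662 - 1688)*(-4 - 3606) = -6350*(-3610) = 22923500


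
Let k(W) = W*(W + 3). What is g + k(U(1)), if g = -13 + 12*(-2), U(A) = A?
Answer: -33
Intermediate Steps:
k(W) = W*(3 + W)
g = -37 (g = -13 - 24 = -37)
g + k(U(1)) = -37 + 1*(3 + 1) = -37 + 1*4 = -37 + 4 = -33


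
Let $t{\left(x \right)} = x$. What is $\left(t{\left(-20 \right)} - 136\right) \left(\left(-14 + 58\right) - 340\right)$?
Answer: $46176$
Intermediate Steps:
$\left(t{\left(-20 \right)} - 136\right) \left(\left(-14 + 58\right) - 340\right) = \left(-20 - 136\right) \left(\left(-14 + 58\right) - 340\right) = - 156 \left(44 - 340\right) = \left(-156\right) \left(-296\right) = 46176$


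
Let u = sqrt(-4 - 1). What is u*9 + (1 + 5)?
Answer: 6 + 9*I*sqrt(5) ≈ 6.0 + 20.125*I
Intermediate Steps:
u = I*sqrt(5) (u = sqrt(-5) = I*sqrt(5) ≈ 2.2361*I)
u*9 + (1 + 5) = (I*sqrt(5))*9 + (1 + 5) = 9*I*sqrt(5) + 6 = 6 + 9*I*sqrt(5)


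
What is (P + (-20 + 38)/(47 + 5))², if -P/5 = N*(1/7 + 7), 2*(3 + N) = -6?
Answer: 1525917969/33124 ≈ 46067.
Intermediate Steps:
N = -6 (N = -3 + (½)*(-6) = -3 - 3 = -6)
P = 1500/7 (P = -(-30)*(1/7 + 7) = -(-30)*(⅐ + 7) = -(-30)*50/7 = -5*(-300/7) = 1500/7 ≈ 214.29)
(P + (-20 + 38)/(47 + 5))² = (1500/7 + (-20 + 38)/(47 + 5))² = (1500/7 + 18/52)² = (1500/7 + 18*(1/52))² = (1500/7 + 9/26)² = (39063/182)² = 1525917969/33124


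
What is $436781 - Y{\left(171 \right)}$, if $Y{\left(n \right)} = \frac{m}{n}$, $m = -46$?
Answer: $\frac{74689597}{171} \approx 4.3678 \cdot 10^{5}$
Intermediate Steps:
$Y{\left(n \right)} = - \frac{46}{n}$
$436781 - Y{\left(171 \right)} = 436781 - - \frac{46}{171} = 436781 + \frac{46}{171} = \frac{74689597}{171}$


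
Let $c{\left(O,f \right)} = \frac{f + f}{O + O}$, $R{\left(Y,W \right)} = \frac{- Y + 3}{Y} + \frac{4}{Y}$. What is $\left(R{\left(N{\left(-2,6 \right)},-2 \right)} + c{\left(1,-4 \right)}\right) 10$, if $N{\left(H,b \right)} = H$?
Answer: $-85$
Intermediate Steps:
$R{\left(Y,W \right)} = \frac{4}{Y} + \frac{3 - Y}{Y}$ ($R{\left(Y,W \right)} = \frac{3 - Y}{Y} + \frac{4}{Y} = \frac{4}{Y} + \frac{3 - Y}{Y}$)
$c{\left(O,f \right)} = \frac{f}{O}$ ($c{\left(O,f \right)} = \frac{2 f}{2 O} = 2 f \frac{1}{2 O} = \frac{f}{O}$)
$\left(R{\left(N{\left(-2,6 \right)},-2 \right)} + c{\left(1,-4 \right)}\right) 10 = \left(\frac{7 - -2}{-2} - \frac{4}{1}\right) 10 = \left(- \frac{7 + 2}{2} - 4\right) 10 = \left(\left(- \frac{1}{2}\right) 9 - 4\right) 10 = \left(- \frac{9}{2} - 4\right) 10 = \left(- \frac{17}{2}\right) 10 = -85$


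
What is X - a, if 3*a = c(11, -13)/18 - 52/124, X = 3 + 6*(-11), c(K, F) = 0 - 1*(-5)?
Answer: -105383/1674 ≈ -62.953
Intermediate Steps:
c(K, F) = 5 (c(K, F) = 0 + 5 = 5)
X = -63 (X = 3 - 66 = -63)
a = -79/1674 (a = (5/18 - 52/124)/3 = (5*(1/18) - 52*1/124)/3 = (5/18 - 13/31)/3 = (⅓)*(-79/558) = -79/1674 ≈ -0.047192)
X - a = -63 - 1*(-79/1674) = -63 + 79/1674 = -105383/1674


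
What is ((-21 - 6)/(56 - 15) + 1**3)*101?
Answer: 1414/41 ≈ 34.488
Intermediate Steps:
((-21 - 6)/(56 - 15) + 1**3)*101 = (-27/41 + 1)*101 = (14/41)*101 = 1414/41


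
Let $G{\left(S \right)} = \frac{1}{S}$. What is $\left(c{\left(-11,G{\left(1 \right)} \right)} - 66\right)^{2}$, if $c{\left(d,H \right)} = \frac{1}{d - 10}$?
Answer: $\frac{1923769}{441} \approx 4362.3$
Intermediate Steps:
$c{\left(d,H \right)} = \frac{1}{-10 + d}$
$\left(c{\left(-11,G{\left(1 \right)} \right)} - 66\right)^{2} = \left(\frac{1}{-10 - 11} - 66\right)^{2} = \left(\frac{1}{-21} - 66\right)^{2} = \left(- \frac{1}{21} - 66\right)^{2} = \left(- \frac{1387}{21}\right)^{2} = \frac{1923769}{441}$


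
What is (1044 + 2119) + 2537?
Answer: 5700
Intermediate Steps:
(1044 + 2119) + 2537 = 3163 + 2537 = 5700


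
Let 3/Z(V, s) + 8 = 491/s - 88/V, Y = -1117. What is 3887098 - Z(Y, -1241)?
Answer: 44813637887461/11528815 ≈ 3.8871e+6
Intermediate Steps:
Z(V, s) = 3/(-8 - 88/V + 491/s) (Z(V, s) = 3/(-8 + (491/s - 88/V)) = 3/(-8 + (-88/V + 491/s)) = 3/(-8 - 88/V + 491/s))
3887098 - Z(Y, -1241) = 3887098 - (-3)*(-1117)*(-1241)/(-491*(-1117) + 88*(-1241) + 8*(-1117)*(-1241)) = 3887098 - (-3)*(-1117)*(-1241)/(548447 - 109208 + 11089576) = 3887098 - (-3)*(-1117)*(-1241)/11528815 = 3887098 - 1*(-4158591/11528815) = 3887098 + 4158591/11528815 = 44813637887461/11528815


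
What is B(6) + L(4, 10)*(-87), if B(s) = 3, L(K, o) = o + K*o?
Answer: -4347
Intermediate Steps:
B(6) + L(4, 10)*(-87) = 3 + (10*(1 + 4))*(-87) = 3 + (10*5)*(-87) = 3 + 50*(-87) = 3 - 4350 = -4347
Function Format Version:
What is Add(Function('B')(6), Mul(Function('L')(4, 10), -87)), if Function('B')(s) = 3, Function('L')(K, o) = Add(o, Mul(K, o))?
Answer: -4347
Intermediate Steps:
Add(Function('B')(6), Mul(Function('L')(4, 10), -87)) = Add(3, Mul(Mul(10, Add(1, 4)), -87)) = Add(3, Mul(Mul(10, 5), -87)) = Add(3, Mul(50, -87)) = Add(3, -4350) = -4347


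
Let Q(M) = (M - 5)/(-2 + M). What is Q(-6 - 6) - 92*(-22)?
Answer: 28353/14 ≈ 2025.2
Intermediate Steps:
Q(M) = (-5 + M)/(-2 + M)
Q(-6 - 6) - 92*(-22) = (-5 + (-6 - 6))/(-2 + (-6 - 6)) - 92*(-22) = (-5 - 12)/(-2 - 12) + 2024 = -17/(-14) + 2024 = -1/14*(-17) + 2024 = 17/14 + 2024 = 28353/14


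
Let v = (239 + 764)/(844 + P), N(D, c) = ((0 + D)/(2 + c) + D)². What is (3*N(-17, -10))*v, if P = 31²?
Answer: 42610449/115520 ≈ 368.86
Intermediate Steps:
P = 961
N(D, c) = (D + D/(2 + c))² (N(D, c) = (D/(2 + c) + D)² = (D + D/(2 + c))²)
v = 1003/1805 (v = (239 + 764)/(844 + 961) = 1003/1805 ≈ 0.55568)
(3*N(-17, -10))*v = (3*((-17)²*(3 - 10)²/(2 - 10)²))*(1003/1805) = (3*(289*(-7)²/(-8)²))*(1003/1805) = (3*(289*(1/64)*49))*(1003/1805) = (3*(14161/64))*(1003/1805) = (42483/64)*(1003/1805) = 42610449/115520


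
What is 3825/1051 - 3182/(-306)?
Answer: 2257366/160803 ≈ 14.038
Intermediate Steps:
3825/1051 - 3182/(-306) = 3825*(1/1051) - 3182*(-1/306) = 3825/1051 + 1591/153 = 2257366/160803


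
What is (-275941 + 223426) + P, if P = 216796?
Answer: 164281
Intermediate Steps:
(-275941 + 223426) + P = (-275941 + 223426) + 216796 = -52515 + 216796 = 164281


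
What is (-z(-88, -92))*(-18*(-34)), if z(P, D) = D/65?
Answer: 56304/65 ≈ 866.21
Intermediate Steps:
z(P, D) = D/65 (z(P, D) = D*(1/65) = D/65)
(-z(-88, -92))*(-18*(-34)) = (-(-92)/65)*(-18*(-34)) = -1*(-92/65)*612 = (92/65)*612 = 56304/65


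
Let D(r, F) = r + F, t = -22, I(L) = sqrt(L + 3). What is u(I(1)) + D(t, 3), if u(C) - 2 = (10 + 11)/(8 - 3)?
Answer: -64/5 ≈ -12.800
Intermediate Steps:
I(L) = sqrt(3 + L)
D(r, F) = F + r
u(C) = 31/5 (u(C) = 2 + (10 + 11)/(8 - 3) = 2 + 21/5 = 31/5)
u(I(1)) + D(t, 3) = 31/5 + (3 - 22) = 31/5 - 19 = -64/5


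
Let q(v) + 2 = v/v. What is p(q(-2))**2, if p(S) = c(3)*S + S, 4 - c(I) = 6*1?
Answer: 1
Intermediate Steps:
c(I) = -2 (c(I) = 4 - 6 = -2)
q(v) = -1 (q(v) = -2 + v/v = -2 + 1 = -1)
p(S) = -S (p(S) = -2*S + S = -S)
p(q(-2))**2 = (-1*(-1))**2 = 1**2 = 1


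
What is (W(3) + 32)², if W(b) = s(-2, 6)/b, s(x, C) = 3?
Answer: 1089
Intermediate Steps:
W(b) = 3/b
(W(3) + 32)² = (3/3 + 32)² = (3*(⅓) + 32)² = (1 + 32)² = 33² = 1089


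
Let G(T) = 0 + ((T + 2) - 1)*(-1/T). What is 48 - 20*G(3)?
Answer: 224/3 ≈ 74.667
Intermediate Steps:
G(T) = -(1 + T)/T (G(T) = 0 + ((2 + T) - 1)*(-1/T) = 0 + (1 + T)*(-1/T) = 0 - (1 + T)/T = -(1 + T)/T)
48 - 20*G(3) = 48 - 20*(-1 - 1*3)/3 = 48 - 20*(-1 - 3)/3 = 48 - 20*(-4)/3 = 48 - 20*(-4/3) = 48 + 80/3 = 224/3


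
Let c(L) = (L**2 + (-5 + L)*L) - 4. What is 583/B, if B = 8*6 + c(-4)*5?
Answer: 583/288 ≈ 2.0243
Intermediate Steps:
c(L) = -4 + L**2 + L*(-5 + L) (c(L) = (L**2 + L*(-5 + L)) - 4 = -4 + L**2 + L*(-5 + L))
B = 288 (B = 8*6 + (-4 - 5*(-4) + 2*(-4)**2)*5 = 48 + (-4 + 20 + 2*16)*5 = 48 + (-4 + 20 + 32)*5 = 48 + 48*5 = 48 + 240 = 288)
583/B = 583/288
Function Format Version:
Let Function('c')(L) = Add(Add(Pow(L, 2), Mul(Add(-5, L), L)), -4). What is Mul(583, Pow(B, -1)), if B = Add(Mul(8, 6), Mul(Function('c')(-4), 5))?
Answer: Rational(583, 288) ≈ 2.0243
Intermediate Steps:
Function('c')(L) = Add(-4, Pow(L, 2), Mul(L, Add(-5, L))) (Function('c')(L) = Add(Add(Pow(L, 2), Mul(L, Add(-5, L))), -4) = Add(-4, Pow(L, 2), Mul(L, Add(-5, L))))
B = 288 (B = Add(Mul(8, 6), Mul(Add(-4, Mul(-5, -4), Mul(2, Pow(-4, 2))), 5)) = Add(48, Mul(Add(-4, 20, Mul(2, 16)), 5)) = Add(48, Mul(Add(-4, 20, 32), 5)) = Add(48, Mul(48, 5)) = Add(48, 240) = 288)
Mul(583, Pow(B, -1)) = Mul(583, Pow(288, -1)) = Mul(583, Rational(1, 288)) = Rational(583, 288)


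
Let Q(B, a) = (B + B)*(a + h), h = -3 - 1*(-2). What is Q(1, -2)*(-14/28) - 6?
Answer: -3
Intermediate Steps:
h = -1 (h = -3 + 2 = -1)
Q(B, a) = 2*B*(-1 + a) (Q(B, a) = (B + B)*(a - 1) = (2*B)*(-1 + a) = 2*B*(-1 + a))
Q(1, -2)*(-14/28) - 6 = (2*1*(-1 - 2))*(-14/28) - 6 = (2*1*(-3))*(-14*1/28) - 6 = -6*(-½) - 6 = 3 - 6 = -3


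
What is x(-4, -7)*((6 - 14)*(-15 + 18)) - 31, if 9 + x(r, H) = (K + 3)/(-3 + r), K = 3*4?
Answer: 1655/7 ≈ 236.43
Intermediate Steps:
K = 12
x(r, H) = -9 + 15/(-3 + r) (x(r, H) = -9 + (12 + 3)/(-3 + r) = -9 + 15/(-3 + r))
x(-4, -7)*((6 - 14)*(-15 + 18)) - 31 = (3*(14 - 3*(-4))/(-3 - 4))*((6 - 14)*(-15 + 18)) - 31 = (3*(14 + 12)/(-7))*(-8*3) - 31 = (3*(-⅐)*26)*(-24) - 31 = -78/7*(-24) - 31 = 1872/7 - 31 = 1655/7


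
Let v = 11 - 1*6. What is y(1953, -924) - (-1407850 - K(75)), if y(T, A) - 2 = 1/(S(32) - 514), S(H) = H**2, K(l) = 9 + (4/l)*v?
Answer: 718009247/510 ≈ 1.4079e+6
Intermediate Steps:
v = 5 (v = 11 - 6 = 5)
K(l) = 9 + 20/l (K(l) = 9 + (4/l)*5 = 9 + 20/l)
y(T, A) = 1021/510 (y(T, A) = 2 + 1/(32**2 - 514) = 2 + 1/(1024 - 514) = 2 + 1/510 = 1021/510)
y(1953, -924) - (-1407850 - K(75)) = 1021/510 - (-1407850 - (9 + 20/75)) = 1021/510 - (-1407850 - (9 + 20*(1/75))) = 1021/510 - (-1407850 - (9 + 4/15)) = 1021/510 - (-1407850 - 1*139/15) = 1021/510 - (-1407850 - 139/15) = 1021/510 - 1*(-21117889/15) = 1021/510 + 21117889/15 = 718009247/510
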